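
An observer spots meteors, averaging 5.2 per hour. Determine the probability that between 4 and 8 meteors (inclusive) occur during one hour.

0.6800

With mean μ = 5.2 per hour,
P(4 ≤ N ≤ 8) = Σ_{j=4}^{8} e^(−5.2) · 5.2^j/j! ≈ 0.6800.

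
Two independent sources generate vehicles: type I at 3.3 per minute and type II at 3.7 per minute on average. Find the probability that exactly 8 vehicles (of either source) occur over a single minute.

Independent Poisson processes superpose: combined rate λ = 3.3 + 3.7 = 7 per minute.
So μ = 7.
P(N = 8) = e^(−7) · 7^8/8! ≈ 0.1304.

0.1304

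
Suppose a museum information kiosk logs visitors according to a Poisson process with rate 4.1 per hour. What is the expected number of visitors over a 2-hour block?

8.2

E[N] = λt = 4.1 × 2 = 8.2 (a 2-hour block = 2 hours).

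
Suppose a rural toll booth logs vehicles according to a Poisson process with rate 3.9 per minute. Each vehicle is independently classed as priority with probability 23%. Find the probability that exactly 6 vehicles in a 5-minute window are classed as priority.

0.1275

Thinning: the vehicles that are classed as priority themselves form a Poisson process with rate 0.23 × 3.9 = 0.897 per minute.
Over the interval, μ = 0.897 × 5 = 4.485 (a 5-minute window = 5 minutes).
P(N = 6) = e^(−4.485) · 4.485^6/6! ≈ 0.1275.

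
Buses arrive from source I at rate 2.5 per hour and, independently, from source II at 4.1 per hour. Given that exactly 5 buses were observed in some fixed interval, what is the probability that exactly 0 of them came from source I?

Given the total, each event is independently from source I with probability p = λ_I/(λ_I+λ_II) = 2.5/6.6 ≈ 0.3788.
So K ~ Binomial(5, 2.5/6.6): P(K = 0) = C(5,0) · (2.5/6.6)^0 · (4.1/6.6)^5 ≈ 0.0925.

0.0925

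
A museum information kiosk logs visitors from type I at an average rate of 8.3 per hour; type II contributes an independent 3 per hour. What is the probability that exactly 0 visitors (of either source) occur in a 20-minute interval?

Independent Poisson processes superpose: combined rate λ = 8.3 + 3 = 11.3 per hour.
Over the interval, μ = 11.3 × 1/3 ≈ 3.76667 (a 20-minute interval = 1/3 hours).
P(N = 0) = e^(−3.76667) · 3.76667^0/0! ≈ 0.0231.

0.0231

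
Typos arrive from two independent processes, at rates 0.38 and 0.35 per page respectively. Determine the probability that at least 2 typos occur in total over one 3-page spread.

0.6430

Independent Poisson processes superpose: combined rate λ = 0.38 + 0.35 = 0.73 per page.
Over the interval, μ = 0.73 × 3 = 2.19 (a 3-page spread = 3 pages).
P(N ≥ 2) = 1 − P(N ≤ 1) ≈ 0.6430.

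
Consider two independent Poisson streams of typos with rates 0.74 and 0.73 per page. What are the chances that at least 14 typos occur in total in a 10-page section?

0.6075

Independent Poisson processes superpose: combined rate λ = 0.74 + 0.73 = 1.47 per page.
Over the interval, μ = 1.47 × 10 = 14.7 (a 10-page section = 10 pages).
P(N ≥ 14) = 1 − P(N ≤ 13) ≈ 0.6075.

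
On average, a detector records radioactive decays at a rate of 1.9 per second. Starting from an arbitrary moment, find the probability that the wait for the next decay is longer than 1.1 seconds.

0.1237

The wait for the next event is exponential with rate λ = 1.9 per second.
P(T > 1.1) = e^(−λt) = e^(−1.9 × 1.1) = e^(−2.09) ≈ 0.1237.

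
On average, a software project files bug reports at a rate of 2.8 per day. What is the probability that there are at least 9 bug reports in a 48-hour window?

0.1143

Over the interval, μ = 2.8 × 2 = 5.6 (a 48-hour window = 2 days).
P(N ≥ 9) = 1 − P(N ≤ 8) = 1 − Σ_{j=0}^{8} e^(−μ) μ^j/j! ≈ 0.1143.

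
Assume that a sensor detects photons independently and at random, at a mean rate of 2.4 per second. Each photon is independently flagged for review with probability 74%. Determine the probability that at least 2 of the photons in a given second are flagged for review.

0.5300

Thinning: the photons that are flagged for review themselves form a Poisson process with rate 0.74 × 2.4 = 1.776 per second.
So μ = 1.776.
P(N ≥ 2) = 1 − P(N ≤ 1) ≈ 0.5300.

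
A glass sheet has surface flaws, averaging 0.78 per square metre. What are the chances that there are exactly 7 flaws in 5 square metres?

Over the interval, μ = 0.78 × 5 = 3.9 (5 square metres).
P(N = 7) = e^(−μ) μ^7/7! = e^(−3.9) · 3.9^7/5040 ≈ 0.0551.

0.0551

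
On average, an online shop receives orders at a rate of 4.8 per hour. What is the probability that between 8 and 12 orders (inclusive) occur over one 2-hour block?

0.5694

Over the interval, μ = 4.8 × 2 = 9.6 (a 2-hour block = 2 hours).
P(8 ≤ N ≤ 12) = Σ_{j=8}^{12} e^(−9.6) · 9.6^j/j! ≈ 0.5694.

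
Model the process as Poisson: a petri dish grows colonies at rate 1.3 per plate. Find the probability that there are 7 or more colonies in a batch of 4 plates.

0.2676

Over the interval, μ = 1.3 × 4 = 5.2 (a batch of 4 plates = 4 plates).
P(N ≥ 7) = 1 − P(N ≤ 6) = 1 − Σ_{j=0}^{6} e^(−μ) μ^j/j! ≈ 0.2676.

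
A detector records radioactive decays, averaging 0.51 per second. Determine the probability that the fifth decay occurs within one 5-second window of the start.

Over the interval, μ = 0.51 × 5 = 2.55 (a 5-second window = 5 seconds).
The fifth arrival falls in the interval iff at least 5 events occur there: P(S_5 ≤ t) = P(N ≥ 5) = 1 − P(N ≤ 4) ≈ 0.1156.

0.1156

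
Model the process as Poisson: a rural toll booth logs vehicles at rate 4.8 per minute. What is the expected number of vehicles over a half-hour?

144

E[N] = λt = 4.8 × 30 = 144 (a half-hour = 30 minutes).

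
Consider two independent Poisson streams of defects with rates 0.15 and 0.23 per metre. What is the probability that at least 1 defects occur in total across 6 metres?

Independent Poisson processes superpose: combined rate λ = 0.15 + 0.23 = 0.38 per metre.
Over the interval, μ = 0.38 × 6 = 2.28 (6 metres).
P(N ≥ 1) = 1 − P(N ≤ 0) ≈ 0.8977.

0.8977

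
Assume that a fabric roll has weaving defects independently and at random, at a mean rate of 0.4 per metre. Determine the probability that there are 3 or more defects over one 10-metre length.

Over the interval, μ = 0.4 × 10 = 4 (a 10-metre length = 10 metres).
P(N ≥ 3) = 1 − P(N ≤ 2) = 1 − Σ_{j=0}^{2} e^(−μ) μ^j/j! ≈ 0.7619.

0.7619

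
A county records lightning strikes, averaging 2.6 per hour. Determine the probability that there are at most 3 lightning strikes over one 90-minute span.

0.4532

Over the interval, μ = 2.6 × 1.5 = 3.9 (a 90-minute span = 1.5 hours).
P(N ≤ 3) = Σ_{j=0}^{3} e^(−μ) μ^j/j! ≈ 0.4532.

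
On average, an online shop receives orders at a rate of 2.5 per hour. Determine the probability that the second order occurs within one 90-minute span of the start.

0.8883

Over the interval, μ = 2.5 × 1.5 = 3.75 (a 90-minute span = 1.5 hours).
The second arrival falls in the interval iff at least 2 events occur there: P(S_2 ≤ t) = P(N ≥ 2) = 1 − P(N ≤ 1) ≈ 0.8883.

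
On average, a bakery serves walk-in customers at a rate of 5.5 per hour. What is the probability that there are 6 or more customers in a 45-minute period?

Over the interval, μ = 5.5 × 0.75 = 4.125 (a 45-minute period = 0.75 hours).
P(N ≥ 6) = 1 − P(N ≤ 5) = 1 − Σ_{j=0}^{5} e^(−μ) μ^j/j! ≈ 0.2347.

0.2347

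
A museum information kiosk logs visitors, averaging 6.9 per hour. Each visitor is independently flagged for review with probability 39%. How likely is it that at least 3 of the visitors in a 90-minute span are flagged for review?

Thinning: the visitors that are flagged for review themselves form a Poisson process with rate 0.39 × 6.9 = 2.691 per hour.
Over the interval, μ = 2.691 × 1.5 = 4.0365 (a 90-minute span = 1.5 hours).
P(N ≥ 3) = 1 − P(N ≤ 2) ≈ 0.7672.

0.7672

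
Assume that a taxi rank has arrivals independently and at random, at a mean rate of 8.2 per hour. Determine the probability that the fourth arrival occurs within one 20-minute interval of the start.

0.2933

Over the interval, μ = 8.2 × 1/3 ≈ 2.73333 (a 20-minute interval = 1/3 hours).
The fourth arrival falls in the interval iff at least 4 events occur there: P(S_4 ≤ t) = P(N ≥ 4) = 1 − P(N ≤ 3) ≈ 0.2933.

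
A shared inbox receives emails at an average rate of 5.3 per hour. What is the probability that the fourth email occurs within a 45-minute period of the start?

Over the interval, μ = 5.3 × 0.75 = 3.975 (a 45-minute period = 0.75 hours).
The fourth arrival falls in the interval iff at least 4 events occur there: P(S_4 ≤ t) = P(N ≥ 4) = 1 − P(N ≤ 3) ≈ 0.5616.

0.5616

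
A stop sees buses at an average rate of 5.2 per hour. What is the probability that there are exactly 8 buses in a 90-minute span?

Over the interval, μ = 5.2 × 1.5 = 7.8 (a 90-minute span = 1.5 hours).
P(N = 8) = e^(−μ) μ^8/8! = e^(−7.8) · 7.8^8/40320 ≈ 0.1392.

0.1392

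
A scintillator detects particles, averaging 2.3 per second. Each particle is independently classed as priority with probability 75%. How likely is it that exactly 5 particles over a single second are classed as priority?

Thinning: the particles that are classed as priority themselves form a Poisson process with rate 0.75 × 2.3 = 1.725 per second.
So μ = 1.725.
P(N = 5) = e^(−1.725) · 1.725^5/5! ≈ 0.0227.

0.0227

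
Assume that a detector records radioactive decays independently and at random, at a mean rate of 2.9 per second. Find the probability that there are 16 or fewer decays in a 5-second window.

Over the interval, μ = 2.9 × 5 = 14.5 (a 5-second window = 5 seconds).
P(N ≤ 16) = Σ_{j=0}^{16} e^(−μ) μ^j/j! ≈ 0.7112.

0.7112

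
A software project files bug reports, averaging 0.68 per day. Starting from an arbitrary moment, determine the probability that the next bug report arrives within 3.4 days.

0.9009

Inter-arrival times are exponential with rate λ = 0.68 per day.
P(T ≤ 3.4) = 1 − e^(−λt) = 1 − e^(−0.68 × 3.4) = 1 − e^(−2.312) ≈ 0.9009.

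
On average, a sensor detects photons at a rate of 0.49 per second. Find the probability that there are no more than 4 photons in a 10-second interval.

0.4582

Over the interval, μ = 0.49 × 10 = 4.9 (a 10-second interval = 10 seconds).
P(N ≤ 4) = Σ_{j=0}^{4} e^(−μ) μ^j/j! ≈ 0.4582.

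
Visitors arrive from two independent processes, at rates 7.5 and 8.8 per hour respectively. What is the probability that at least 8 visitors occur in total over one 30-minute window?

Independent Poisson processes superpose: combined rate λ = 7.5 + 8.8 = 16.3 per hour.
Over the interval, μ = 16.3 × 0.5 = 8.15 (a 30-minute window = 0.5 hours).
P(N ≥ 8) = 1 − P(N ≤ 7) ≈ 0.5678.

0.5678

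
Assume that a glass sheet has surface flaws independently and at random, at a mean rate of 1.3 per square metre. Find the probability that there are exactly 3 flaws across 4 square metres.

Over the interval, μ = 1.3 × 4 = 5.2 (4 square metres).
P(N = 3) = e^(−μ) μ^3/3! = e^(−5.2) · 5.2^3/6 ≈ 0.1293.

0.1293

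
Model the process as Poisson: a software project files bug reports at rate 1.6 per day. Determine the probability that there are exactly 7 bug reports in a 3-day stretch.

Over the interval, μ = 1.6 × 3 = 4.8 (a 3-day stretch = 3 days).
P(N = 7) = e^(−μ) μ^7/7! = e^(−4.8) · 4.8^7/5040 ≈ 0.0959.

0.0959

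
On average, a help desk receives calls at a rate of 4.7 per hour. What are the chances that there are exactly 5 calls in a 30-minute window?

Over the interval, μ = 4.7 × 0.5 = 2.35 (a 30-minute window = 0.5 hours).
P(N = 5) = e^(−μ) μ^5/5! = e^(−2.35) · 2.35^5/120 ≈ 0.0570.

0.0570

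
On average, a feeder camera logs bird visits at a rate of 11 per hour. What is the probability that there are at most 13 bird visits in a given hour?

0.7813

With mean μ = 11 per hour,
P(N ≤ 13) = Σ_{j=0}^{13} e^(−μ) μ^j/j! ≈ 0.7813.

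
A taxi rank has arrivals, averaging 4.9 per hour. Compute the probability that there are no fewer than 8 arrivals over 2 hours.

Over the interval, μ = 4.9 × 2 = 9.8 (2 hours).
P(N ≥ 8) = 1 − P(N ≤ 7) = 1 − Σ_{j=0}^{7} e^(−μ) μ^j/j! ≈ 0.7612.

0.7612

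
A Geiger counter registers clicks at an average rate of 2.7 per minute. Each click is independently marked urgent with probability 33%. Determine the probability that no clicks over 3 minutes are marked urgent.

0.0690

Thinning: the clicks that are marked urgent themselves form a Poisson process with rate 0.33 × 2.7 = 0.891 per minute.
Over the interval, μ = 0.891 × 3 = 2.673 (3 minutes).
P(N = 0) = e^(−2.673) · 2.673^0/0! ≈ 0.0690.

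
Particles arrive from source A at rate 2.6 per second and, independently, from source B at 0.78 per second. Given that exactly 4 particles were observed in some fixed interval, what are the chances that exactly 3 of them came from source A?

0.4202

Given the total, each event is independently from source A with probability p = λ_A/(λ_A+λ_B) = 2.6/3.38 ≈ 0.7692.
So K ~ Binomial(4, 2.6/3.38): P(K = 3) = C(4,3) · (2.6/3.38)^3 · (0.78/3.38)^1 ≈ 0.4202.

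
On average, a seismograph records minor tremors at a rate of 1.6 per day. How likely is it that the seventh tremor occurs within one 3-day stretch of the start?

Over the interval, μ = 1.6 × 3 = 4.8 (a 3-day stretch = 3 days).
The seventh arrival falls in the interval iff at least 7 events occur there: P(S_7 ≤ t) = P(N ≥ 7) = 1 − P(N ≤ 6) ≈ 0.2092.

0.2092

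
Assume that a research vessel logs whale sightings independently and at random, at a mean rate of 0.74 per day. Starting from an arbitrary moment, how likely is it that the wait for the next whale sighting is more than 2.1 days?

0.2114

The wait for the next event is exponential with rate λ = 0.74 per day.
P(T > 2.1) = e^(−λt) = e^(−0.74 × 2.1) = e^(−1.554) ≈ 0.2114.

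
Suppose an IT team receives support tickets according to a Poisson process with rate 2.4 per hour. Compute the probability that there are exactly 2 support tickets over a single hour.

0.2613

With mean μ = 2.4 per hour,
P(N = 2) = e^(−μ) μ^2/2! = e^(−2.4) · 2.4^2/2 ≈ 0.2613.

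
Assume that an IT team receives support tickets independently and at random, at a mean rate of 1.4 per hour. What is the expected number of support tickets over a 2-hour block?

2.8

E[N] = λt = 1.4 × 2 = 2.8 (a 2-hour block = 2 hours).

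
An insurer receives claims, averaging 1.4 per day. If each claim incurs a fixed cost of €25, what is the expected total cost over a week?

E[N] = 1.4 × 7 = 9.8 (a week = 7 days); E[cost] = 9.8 × €25 = €245.

€245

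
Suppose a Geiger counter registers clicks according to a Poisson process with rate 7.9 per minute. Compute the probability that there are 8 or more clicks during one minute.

With mean μ = 7.9 per minute,
P(N ≥ 8) = 1 − P(N ≤ 7) = 1 − Σ_{j=0}^{7} e^(−μ) μ^j/j! ≈ 0.5330.

0.5330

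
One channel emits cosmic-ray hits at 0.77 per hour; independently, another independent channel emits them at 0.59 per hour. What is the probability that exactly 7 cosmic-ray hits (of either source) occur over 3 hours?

Independent Poisson processes superpose: combined rate λ = 0.77 + 0.59 = 1.36 per hour.
Over the interval, μ = 1.36 × 3 = 4.08 (3 hours).
P(N = 7) = e^(−4.08) · 4.08^7/7! ≈ 0.0631.

0.0631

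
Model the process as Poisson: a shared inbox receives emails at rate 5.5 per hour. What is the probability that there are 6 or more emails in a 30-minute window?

0.0608

Over the interval, μ = 5.5 × 0.5 = 2.75 (a 30-minute window = 0.5 hours).
P(N ≥ 6) = 1 − P(N ≤ 5) = 1 − Σ_{j=0}^{5} e^(−μ) μ^j/j! ≈ 0.0608.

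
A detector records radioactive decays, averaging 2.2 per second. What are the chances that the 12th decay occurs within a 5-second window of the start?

Over the interval, μ = 2.2 × 5 = 11 (a 5-second window = 5 seconds).
The 12th arrival falls in the interval iff at least 12 events occur there: P(S_12 ≤ t) = P(N ≥ 12) = 1 − P(N ≤ 11) ≈ 0.4207.

0.4207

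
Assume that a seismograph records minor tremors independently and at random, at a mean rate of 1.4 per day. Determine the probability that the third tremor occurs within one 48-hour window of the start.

0.5305

Over the interval, μ = 1.4 × 2 = 2.8 (a 48-hour window = 2 days).
The third arrival falls in the interval iff at least 3 events occur there: P(S_3 ≤ t) = P(N ≥ 3) = 1 − P(N ≤ 2) ≈ 0.5305.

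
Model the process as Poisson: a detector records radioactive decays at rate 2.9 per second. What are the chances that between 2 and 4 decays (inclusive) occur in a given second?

0.6172

With mean μ = 2.9 per second,
P(2 ≤ N ≤ 4) = Σ_{j=2}^{4} e^(−2.9) · 2.9^j/j! ≈ 0.6172.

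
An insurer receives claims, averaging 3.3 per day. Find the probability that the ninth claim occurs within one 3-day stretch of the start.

Over the interval, μ = 3.3 × 3 = 9.9 (a 3-day stretch = 3 days).
The ninth arrival falls in the interval iff at least 9 events occur there: P(S_9 ≤ t) = P(N ≥ 9) = 1 − P(N ≤ 8) ≈ 0.6558.

0.6558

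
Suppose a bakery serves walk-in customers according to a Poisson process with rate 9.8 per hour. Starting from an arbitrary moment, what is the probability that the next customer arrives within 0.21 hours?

Inter-arrival times are exponential with rate λ = 9.8 per hour.
P(T ≤ 0.21) = 1 − e^(−λt) = 1 − e^(−9.8 × 0.21) = 1 − e^(−2.058) ≈ 0.8723.

0.8723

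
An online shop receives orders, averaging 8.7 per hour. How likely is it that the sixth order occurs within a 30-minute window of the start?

0.2717

Over the interval, μ = 8.7 × 0.5 = 4.35 (a 30-minute window = 0.5 hours).
The sixth arrival falls in the interval iff at least 6 events occur there: P(S_6 ≤ t) = P(N ≥ 6) = 1 − P(N ≤ 5) ≈ 0.2717.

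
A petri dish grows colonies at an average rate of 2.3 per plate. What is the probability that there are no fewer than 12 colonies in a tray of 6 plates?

0.7227

Over the interval, μ = 2.3 × 6 = 13.8 (a tray of 6 plates = 6 plates).
P(N ≥ 12) = 1 − P(N ≤ 11) = 1 − Σ_{j=0}^{11} e^(−μ) μ^j/j! ≈ 0.7227.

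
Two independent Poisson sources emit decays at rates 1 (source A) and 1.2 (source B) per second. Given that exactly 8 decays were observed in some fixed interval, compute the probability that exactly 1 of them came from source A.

Given the total, each event is independently from source A with probability p = λ_A/(λ_A+λ_B) = 1/2.2 ≈ 0.4545.
So K ~ Binomial(8, 1/2.2): P(K = 1) = C(8,1) · (1/2.2)^1 · (1.2/2.2)^7 ≈ 0.0522.

0.0522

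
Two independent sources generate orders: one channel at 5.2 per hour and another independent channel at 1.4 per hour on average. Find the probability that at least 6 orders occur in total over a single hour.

Independent Poisson processes superpose: combined rate λ = 5.2 + 1.4 = 6.6 per hour.
So μ = 6.6.
P(N ≥ 6) = 1 − P(N ≤ 5) ≈ 0.6453.

0.6453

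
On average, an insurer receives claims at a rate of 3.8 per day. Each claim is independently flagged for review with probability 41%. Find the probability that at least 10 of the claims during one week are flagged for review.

Thinning: the claims that are flagged for review themselves form a Poisson process with rate 0.41 × 3.8 = 1.558 per day.
Over the interval, μ = 1.558 × 7 = 10.906 (a week = 7 days).
P(N ≥ 10) = 1 − P(N ≤ 9) ≈ 0.6492.

0.6492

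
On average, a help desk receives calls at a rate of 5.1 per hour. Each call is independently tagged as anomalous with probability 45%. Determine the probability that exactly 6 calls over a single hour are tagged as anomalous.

Thinning: the calls that are tagged as anomalous themselves form a Poisson process with rate 0.45 × 5.1 = 2.295 per hour.
So μ = 2.295.
P(N = 6) = e^(−2.295) · 2.295^6/6! ≈ 0.0204.

0.0204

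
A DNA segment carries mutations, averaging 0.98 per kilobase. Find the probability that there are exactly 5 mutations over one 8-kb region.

0.0972

Over the interval, μ = 0.98 × 8 = 7.84 (an 8-kb region = 8 kilobases).
P(N = 5) = e^(−μ) μ^5/5! = e^(−7.84) · 7.84^5/120 ≈ 0.0972.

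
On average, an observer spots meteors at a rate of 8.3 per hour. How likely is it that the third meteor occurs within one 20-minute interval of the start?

0.5226

Over the interval, μ = 8.3 × 1/3 ≈ 2.76667 (a 20-minute interval = 1/3 hours).
The third arrival falls in the interval iff at least 3 events occur there: P(S_3 ≤ t) = P(N ≥ 3) = 1 − P(N ≤ 2) ≈ 0.5226.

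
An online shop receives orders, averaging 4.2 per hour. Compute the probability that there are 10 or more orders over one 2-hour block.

0.3341

Over the interval, μ = 4.2 × 2 = 8.4 (a 2-hour block = 2 hours).
P(N ≥ 10) = 1 − P(N ≤ 9) = 1 − Σ_{j=0}^{9} e^(−μ) μ^j/j! ≈ 0.3341.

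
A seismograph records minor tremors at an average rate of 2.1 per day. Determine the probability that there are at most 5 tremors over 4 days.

Over the interval, μ = 2.1 × 4 = 8.4 (4 days).
P(N ≤ 5) = Σ_{j=0}^{5} e^(−μ) μ^j/j! ≈ 0.1573.

0.1573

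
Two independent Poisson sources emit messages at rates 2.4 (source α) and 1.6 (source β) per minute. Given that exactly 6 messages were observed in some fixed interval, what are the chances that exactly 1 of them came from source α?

0.0369

Given the total, each event is independently from source α with probability p = λ_α/(λ_α+λ_β) = 2.4/4 = 0.6000.
So K ~ Binomial(6, 2.4/4): P(K = 1) = C(6,1) · (2.4/4)^1 · (1.6/4)^5 ≈ 0.0369.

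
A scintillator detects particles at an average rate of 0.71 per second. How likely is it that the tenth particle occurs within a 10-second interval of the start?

0.1798

Over the interval, μ = 0.71 × 10 = 7.1 (a 10-second interval = 10 seconds).
The tenth arrival falls in the interval iff at least 10 events occur there: P(S_10 ≤ t) = P(N ≥ 10) = 1 − P(N ≤ 9) ≈ 0.1798.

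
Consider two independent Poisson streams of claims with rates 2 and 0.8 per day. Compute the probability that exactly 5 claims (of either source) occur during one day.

0.0872

Independent Poisson processes superpose: combined rate λ = 2 + 0.8 = 2.8 per day.
So μ = 2.8.
P(N = 5) = e^(−2.8) · 2.8^5/5! ≈ 0.0872.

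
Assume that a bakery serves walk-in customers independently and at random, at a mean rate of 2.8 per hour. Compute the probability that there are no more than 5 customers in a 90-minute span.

0.7531

Over the interval, μ = 2.8 × 1.5 = 4.2 (a 90-minute span = 1.5 hours).
P(N ≤ 5) = Σ_{j=0}^{5} e^(−μ) μ^j/j! ≈ 0.7531.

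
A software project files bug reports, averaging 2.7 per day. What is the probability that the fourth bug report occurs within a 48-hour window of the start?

0.7867

Over the interval, μ = 2.7 × 2 = 5.4 (a 48-hour window = 2 days).
The fourth arrival falls in the interval iff at least 4 events occur there: P(S_4 ≤ t) = P(N ≥ 4) = 1 − P(N ≤ 3) ≈ 0.7867.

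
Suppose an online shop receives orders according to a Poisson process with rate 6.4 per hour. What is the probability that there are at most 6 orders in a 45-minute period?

0.7908

Over the interval, μ = 6.4 × 0.75 = 4.8 (a 45-minute period = 0.75 hours).
P(N ≤ 6) = Σ_{j=0}^{6} e^(−μ) μ^j/j! ≈ 0.7908.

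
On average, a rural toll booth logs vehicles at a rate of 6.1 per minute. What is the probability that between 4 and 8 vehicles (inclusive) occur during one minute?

0.6942

With mean μ = 6.1 per minute,
P(4 ≤ N ≤ 8) = Σ_{j=4}^{8} e^(−6.1) · 6.1^j/j! ≈ 0.6942.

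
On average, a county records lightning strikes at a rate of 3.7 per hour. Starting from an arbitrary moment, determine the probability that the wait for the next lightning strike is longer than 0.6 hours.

The wait for the next event is exponential with rate λ = 3.7 per hour.
P(T > 0.6) = e^(−λt) = e^(−3.7 × 0.6) = e^(−2.22) ≈ 0.1086.

0.1086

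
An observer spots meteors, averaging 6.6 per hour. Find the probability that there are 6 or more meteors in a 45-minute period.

0.3753

Over the interval, μ = 6.6 × 0.75 = 4.95 (a 45-minute period = 0.75 hours).
P(N ≥ 6) = 1 − P(N ≤ 5) = 1 − Σ_{j=0}^{5} e^(−μ) μ^j/j! ≈ 0.3753.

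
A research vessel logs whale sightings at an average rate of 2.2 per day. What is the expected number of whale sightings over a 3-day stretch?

E[N] = λt = 2.2 × 3 = 6.6 (a 3-day stretch = 3 days).

6.6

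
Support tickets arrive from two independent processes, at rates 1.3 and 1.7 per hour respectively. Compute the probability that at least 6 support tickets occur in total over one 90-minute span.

0.2971

Independent Poisson processes superpose: combined rate λ = 1.3 + 1.7 = 3 per hour.
Over the interval, μ = 3 × 1.5 = 4.5 (a 90-minute span = 1.5 hours).
P(N ≥ 6) = 1 − P(N ≤ 5) ≈ 0.2971.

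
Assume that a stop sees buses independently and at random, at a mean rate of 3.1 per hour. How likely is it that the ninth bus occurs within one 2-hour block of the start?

Over the interval, μ = 3.1 × 2 = 6.2 (a 2-hour block = 2 hours).
The ninth arrival falls in the interval iff at least 9 events occur there: P(S_9 ≤ t) = P(N ≥ 9) = 1 − P(N ≤ 8) ≈ 0.1741.

0.1741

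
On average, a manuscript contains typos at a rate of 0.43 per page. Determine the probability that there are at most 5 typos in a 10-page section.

0.7367

Over the interval, μ = 0.43 × 10 = 4.3 (a 10-page section = 10 pages).
P(N ≤ 5) = Σ_{j=0}^{5} e^(−μ) μ^j/j! ≈ 0.7367.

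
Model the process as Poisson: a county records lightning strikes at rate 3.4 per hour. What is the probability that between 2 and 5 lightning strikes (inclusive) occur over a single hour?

0.7237

With mean μ = 3.4 per hour,
P(2 ≤ N ≤ 5) = Σ_{j=2}^{5} e^(−3.4) · 3.4^j/j! ≈ 0.7237.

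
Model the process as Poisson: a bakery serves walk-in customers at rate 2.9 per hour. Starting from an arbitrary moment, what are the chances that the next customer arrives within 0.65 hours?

Inter-arrival times are exponential with rate λ = 2.9 per hour.
P(T ≤ 0.65) = 1 − e^(−λt) = 1 − e^(−2.9 × 0.65) = 1 − e^(−1.885) ≈ 0.8482.

0.8482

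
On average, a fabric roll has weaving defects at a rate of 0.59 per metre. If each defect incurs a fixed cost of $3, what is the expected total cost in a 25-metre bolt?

$44.25

E[N] = 0.59 × 25 = 14.75 (a 25-metre bolt = 25 metres); E[cost] = 14.75 × $3 = $44.25.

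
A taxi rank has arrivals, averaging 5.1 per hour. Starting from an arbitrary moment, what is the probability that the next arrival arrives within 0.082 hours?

Inter-arrival times are exponential with rate λ = 5.1 per hour.
P(T ≤ 0.082) = 1 − e^(−λt) = 1 − e^(−5.1 × 0.082) = 1 − e^(−0.4182) ≈ 0.3418.

0.3418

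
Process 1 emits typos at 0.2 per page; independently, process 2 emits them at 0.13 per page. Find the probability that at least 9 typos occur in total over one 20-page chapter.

Independent Poisson processes superpose: combined rate λ = 0.2 + 0.13 = 0.33 per page.
Over the interval, μ = 0.33 × 20 = 6.6 (a 20-page chapter = 20 pages).
P(N ≥ 9) = 1 − P(N ≤ 8) ≈ 0.2204.

0.2204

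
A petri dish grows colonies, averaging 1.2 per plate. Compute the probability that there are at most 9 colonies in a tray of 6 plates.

Over the interval, μ = 1.2 × 6 = 7.2 (a tray of 6 plates = 6 plates).
P(N ≤ 9) = Σ_{j=0}^{9} e^(−μ) μ^j/j! ≈ 0.8096.

0.8096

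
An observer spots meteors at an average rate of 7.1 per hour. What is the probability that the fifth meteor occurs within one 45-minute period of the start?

Over the interval, μ = 7.1 × 0.75 = 5.325 (a 45-minute period = 0.75 hours).
The fifth arrival falls in the interval iff at least 5 events occur there: P(S_5 ≤ t) = P(N ≥ 5) = 1 − P(N ≤ 4) ≈ 0.6146.

0.6146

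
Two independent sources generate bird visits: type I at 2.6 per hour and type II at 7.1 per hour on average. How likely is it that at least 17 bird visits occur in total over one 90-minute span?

0.2934

Independent Poisson processes superpose: combined rate λ = 2.6 + 7.1 = 9.7 per hour.
Over the interval, μ = 9.7 × 1.5 = 14.55 (a 90-minute span = 1.5 hours).
P(N ≥ 17) = 1 − P(N ≤ 16) ≈ 0.2934.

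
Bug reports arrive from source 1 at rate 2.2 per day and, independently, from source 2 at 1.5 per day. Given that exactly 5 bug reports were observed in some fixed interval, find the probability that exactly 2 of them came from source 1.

Given the total, each event is independently from source 1 with probability p = λ_1/(λ_1+λ_2) = 2.2/3.7 ≈ 0.5946.
So K ~ Binomial(5, 2.2/3.7): P(K = 2) = C(5,2) · (2.2/3.7)^2 · (1.5/3.7)^3 ≈ 0.2356.

0.2356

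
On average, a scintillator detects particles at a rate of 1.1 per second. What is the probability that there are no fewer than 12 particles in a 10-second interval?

Over the interval, μ = 1.1 × 10 = 11 (a 10-second interval = 10 seconds).
P(N ≥ 12) = 1 − P(N ≤ 11) = 1 − Σ_{j=0}^{11} e^(−μ) μ^j/j! ≈ 0.4207.

0.4207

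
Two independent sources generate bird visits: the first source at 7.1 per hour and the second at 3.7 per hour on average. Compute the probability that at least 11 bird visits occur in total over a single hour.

Independent Poisson processes superpose: combined rate λ = 7.1 + 3.7 = 10.8 per hour.
So μ = 10.8.
P(N ≥ 11) = 1 − P(N ≤ 10) ≈ 0.5160.

0.5160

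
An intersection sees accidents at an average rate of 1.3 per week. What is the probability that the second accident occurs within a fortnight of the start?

0.7326

Over the interval, μ = 1.3 × 2 = 2.6 (a fortnight = 2 weeks).
The second arrival falls in the interval iff at least 2 events occur there: P(S_2 ≤ t) = P(N ≥ 2) = 1 − P(N ≤ 1) ≈ 0.7326.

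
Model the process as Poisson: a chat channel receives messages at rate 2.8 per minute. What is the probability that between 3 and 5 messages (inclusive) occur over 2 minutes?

0.4295

Over the interval, μ = 2.8 × 2 = 5.6 (2 minutes).
P(3 ≤ N ≤ 5) = Σ_{j=3}^{5} e^(−5.6) · 5.6^j/j! ≈ 0.4295.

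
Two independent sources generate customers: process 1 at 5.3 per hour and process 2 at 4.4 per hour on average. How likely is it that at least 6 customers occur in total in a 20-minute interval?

Independent Poisson processes superpose: combined rate λ = 5.3 + 4.4 = 9.7 per hour.
Over the interval, μ = 9.7 × 1/3 ≈ 3.23333 (a 20-minute interval = 1/3 hours).
P(N ≥ 6) = 1 − P(N ≤ 5) ≈ 0.1092.

0.1092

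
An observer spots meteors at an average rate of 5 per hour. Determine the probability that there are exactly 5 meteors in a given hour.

With mean μ = 5 per hour,
P(N = 5) = e^(−μ) μ^5/5! = e^(−5) · 5^5/120 ≈ 0.1755.

0.1755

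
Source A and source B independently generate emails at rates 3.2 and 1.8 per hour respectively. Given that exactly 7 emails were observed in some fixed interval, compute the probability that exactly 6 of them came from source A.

0.1732

Given the total, each event is independently from source A with probability p = λ_A/(λ_A+λ_B) = 3.2/5 = 0.6400.
So K ~ Binomial(7, 3.2/5): P(K = 6) = C(7,6) · (3.2/5)^6 · (1.8/5)^1 ≈ 0.1732.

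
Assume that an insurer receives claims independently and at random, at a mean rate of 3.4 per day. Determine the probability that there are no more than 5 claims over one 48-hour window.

0.3270

Over the interval, μ = 3.4 × 2 = 6.8 (a 48-hour window = 2 days).
P(N ≤ 5) = Σ_{j=0}^{5} e^(−μ) μ^j/j! ≈ 0.3270.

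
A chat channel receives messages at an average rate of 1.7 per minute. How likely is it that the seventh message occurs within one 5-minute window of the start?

0.7438

Over the interval, μ = 1.7 × 5 = 8.5 (a 5-minute window = 5 minutes).
The seventh arrival falls in the interval iff at least 7 events occur there: P(S_7 ≤ t) = P(N ≥ 7) = 1 − P(N ≤ 6) ≈ 0.7438.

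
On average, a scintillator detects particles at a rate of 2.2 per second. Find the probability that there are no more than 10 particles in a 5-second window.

0.4599

Over the interval, μ = 2.2 × 5 = 11 (a 5-second window = 5 seconds).
P(N ≤ 10) = Σ_{j=0}^{10} e^(−μ) μ^j/j! ≈ 0.4599.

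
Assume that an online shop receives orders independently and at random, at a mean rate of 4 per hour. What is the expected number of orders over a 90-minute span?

E[N] = λt = 4 × 1.5 = 6 (a 90-minute span = 1.5 hours).

6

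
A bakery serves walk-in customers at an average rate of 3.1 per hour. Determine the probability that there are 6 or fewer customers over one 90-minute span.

Over the interval, μ = 3.1 × 1.5 = 4.65 (a 90-minute span = 1.5 hours).
P(N ≤ 6) = Σ_{j=0}^{6} e^(−μ) μ^j/j! ≈ 0.8114.

0.8114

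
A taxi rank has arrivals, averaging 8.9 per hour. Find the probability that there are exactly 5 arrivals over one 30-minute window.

Over the interval, μ = 8.9 × 0.5 = 4.45 (a 30-minute window = 0.5 hours).
P(N = 5) = e^(−μ) μ^5/5! = e^(−4.45) · 4.45^5/120 ≈ 0.1698.

0.1698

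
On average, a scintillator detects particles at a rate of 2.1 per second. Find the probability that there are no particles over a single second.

With mean μ = 2.1 per second,
P(N = 0) = e^(−μ) μ^0/0! = e^(−2.1) · 2.1^0/1 ≈ 0.1225.

0.1225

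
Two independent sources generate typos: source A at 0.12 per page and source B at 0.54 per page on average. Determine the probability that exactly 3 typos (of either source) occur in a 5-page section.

Independent Poisson processes superpose: combined rate λ = 0.12 + 0.54 = 0.66 per page.
Over the interval, μ = 0.66 × 5 = 3.3 (a 5-page section = 5 pages).
P(N = 3) = e^(−3.3) · 3.3^3/3! ≈ 0.2209.

0.2209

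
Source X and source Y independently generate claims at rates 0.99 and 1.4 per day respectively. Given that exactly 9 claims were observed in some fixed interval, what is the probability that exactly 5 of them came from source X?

0.1809

Given the total, each event is independently from source X with probability p = λ_X/(λ_X+λ_Y) = 0.99/2.39 ≈ 0.4142.
So K ~ Binomial(9, 0.99/2.39): P(K = 5) = C(9,5) · (0.99/2.39)^5 · (1.4/2.39)^4 ≈ 0.1809.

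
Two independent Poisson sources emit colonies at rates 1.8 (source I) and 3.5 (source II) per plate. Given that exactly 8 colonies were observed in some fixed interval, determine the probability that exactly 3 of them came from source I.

0.2755

Given the total, each event is independently from source I with probability p = λ_I/(λ_I+λ_II) = 1.8/5.3 ≈ 0.3396.
So K ~ Binomial(8, 1.8/5.3): P(K = 3) = C(8,3) · (1.8/5.3)^3 · (3.5/5.3)^5 ≈ 0.2755.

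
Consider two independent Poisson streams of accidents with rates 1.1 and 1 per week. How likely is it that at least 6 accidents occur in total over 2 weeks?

0.2469

Independent Poisson processes superpose: combined rate λ = 1.1 + 1 = 2.1 per week.
Over the interval, μ = 2.1 × 2 = 4.2 (2 weeks).
P(N ≥ 6) = 1 − P(N ≤ 5) ≈ 0.2469.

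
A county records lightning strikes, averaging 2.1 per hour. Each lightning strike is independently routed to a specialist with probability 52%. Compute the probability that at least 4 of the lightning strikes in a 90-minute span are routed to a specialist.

0.0841

Thinning: the lightning strikes that are routed to a specialist themselves form a Poisson process with rate 0.52 × 2.1 = 1.092 per hour.
Over the interval, μ = 1.092 × 1.5 = 1.638 (a 90-minute span = 1.5 hours).
P(N ≥ 4) = 1 − P(N ≤ 3) ≈ 0.0841.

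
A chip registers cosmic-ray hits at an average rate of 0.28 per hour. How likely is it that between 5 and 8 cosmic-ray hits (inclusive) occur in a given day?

Over the interval, μ = 0.28 × 24 = 6.72 (a day = 24 hours).
P(5 ≤ N ≤ 8) = Σ_{j=5}^{8} e^(−6.72) · 6.72^j/j! ≈ 0.5647.

0.5647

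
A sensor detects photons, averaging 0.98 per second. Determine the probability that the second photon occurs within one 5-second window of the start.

0.9561

Over the interval, μ = 0.98 × 5 = 4.9 (a 5-second window = 5 seconds).
The second arrival falls in the interval iff at least 2 events occur there: P(S_2 ≤ t) = P(N ≥ 2) = 1 − P(N ≤ 1) ≈ 0.9561.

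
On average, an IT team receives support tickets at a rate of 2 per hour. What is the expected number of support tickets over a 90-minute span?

3

E[N] = λt = 2 × 1.5 = 3 (a 90-minute span = 1.5 hours).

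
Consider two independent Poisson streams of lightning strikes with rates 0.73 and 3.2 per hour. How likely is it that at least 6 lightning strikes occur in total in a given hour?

0.2040

Independent Poisson processes superpose: combined rate λ = 0.73 + 3.2 = 3.93 per hour.
So μ = 3.93.
P(N ≥ 6) = 1 − P(N ≤ 5) ≈ 0.2040.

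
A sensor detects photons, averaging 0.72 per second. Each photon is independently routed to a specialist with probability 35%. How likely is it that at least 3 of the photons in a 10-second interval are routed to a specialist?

Thinning: the photons that are routed to a specialist themselves form a Poisson process with rate 0.35 × 0.72 = 0.252 per second.
Over the interval, μ = 0.252 × 10 = 2.52 (a 10-second interval = 10 seconds).
P(N ≥ 3) = 1 − P(N ≤ 2) ≈ 0.4613.

0.4613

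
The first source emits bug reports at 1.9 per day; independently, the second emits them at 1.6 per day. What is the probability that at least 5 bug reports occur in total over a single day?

0.2746

Independent Poisson processes superpose: combined rate λ = 1.9 + 1.6 = 3.5 per day.
So μ = 3.5.
P(N ≥ 5) = 1 − P(N ≤ 4) ≈ 0.2746.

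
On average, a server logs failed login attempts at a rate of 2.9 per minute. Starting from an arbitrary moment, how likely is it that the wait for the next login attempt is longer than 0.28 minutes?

0.4440

The wait for the next event is exponential with rate λ = 2.9 per minute.
P(T > 0.28) = e^(−λt) = e^(−2.9 × 0.28) = e^(−0.812) ≈ 0.4440.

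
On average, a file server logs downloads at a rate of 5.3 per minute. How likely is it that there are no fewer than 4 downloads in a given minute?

With mean μ = 5.3 per minute,
P(N ≥ 4) = 1 − P(N ≤ 3) = 1 − Σ_{j=0}^{3} e^(−μ) μ^j/j! ≈ 0.7746.

0.7746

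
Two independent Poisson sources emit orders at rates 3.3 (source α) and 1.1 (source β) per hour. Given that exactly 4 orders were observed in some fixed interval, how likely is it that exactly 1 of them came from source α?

0.0469

Given the total, each event is independently from source α with probability p = λ_α/(λ_α+λ_β) = 3.3/4.4 = 0.7500.
So K ~ Binomial(4, 3.3/4.4): P(K = 1) = C(4,1) · (3.3/4.4)^1 · (1.1/4.4)^3 ≈ 0.0469.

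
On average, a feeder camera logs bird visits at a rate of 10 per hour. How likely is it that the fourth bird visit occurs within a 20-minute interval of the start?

0.4270

Over the interval, μ = 10 × 1/3 ≈ 3.33333 (a 20-minute interval = 1/3 hours).
The fourth arrival falls in the interval iff at least 4 events occur there: P(S_4 ≤ t) = P(N ≥ 4) = 1 − P(N ≤ 3) ≈ 0.4270.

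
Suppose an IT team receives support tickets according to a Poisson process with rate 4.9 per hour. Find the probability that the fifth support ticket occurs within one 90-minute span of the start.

Over the interval, μ = 4.9 × 1.5 = 7.35 (a 90-minute span = 1.5 hours).
The fifth arrival falls in the interval iff at least 5 events occur there: P(S_5 ≤ t) = P(N ≥ 5) = 1 − P(N ≤ 4) ≈ 0.8566.

0.8566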